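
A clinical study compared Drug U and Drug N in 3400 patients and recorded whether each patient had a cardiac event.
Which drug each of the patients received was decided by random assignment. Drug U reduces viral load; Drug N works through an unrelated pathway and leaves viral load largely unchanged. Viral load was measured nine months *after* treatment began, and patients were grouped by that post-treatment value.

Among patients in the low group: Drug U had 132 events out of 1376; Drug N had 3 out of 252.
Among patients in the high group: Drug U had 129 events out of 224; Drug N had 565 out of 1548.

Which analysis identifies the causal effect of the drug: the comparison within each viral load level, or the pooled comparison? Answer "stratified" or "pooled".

Viral load is downstream of the drug. One should not condition on a consequence of treatment, so the overall rates are the right comparison.
Pooled: Drug U 16.3% vs Drug N 31.6%; Drug U is lower overall.

pooled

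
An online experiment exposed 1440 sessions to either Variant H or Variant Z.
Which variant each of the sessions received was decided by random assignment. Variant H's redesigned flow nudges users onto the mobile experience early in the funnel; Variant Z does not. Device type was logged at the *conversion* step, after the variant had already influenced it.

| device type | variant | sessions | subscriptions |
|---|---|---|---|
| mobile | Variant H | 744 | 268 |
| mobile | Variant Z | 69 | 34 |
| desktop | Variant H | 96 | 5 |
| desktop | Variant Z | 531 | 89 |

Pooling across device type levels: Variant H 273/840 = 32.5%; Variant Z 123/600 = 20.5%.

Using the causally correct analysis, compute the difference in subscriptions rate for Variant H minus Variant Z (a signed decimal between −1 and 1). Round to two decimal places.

+0.12

The distribution of device type is itself part of what the variant does — it is an intermediate outcome. Holding it fixed would remove that part of the effect; the total effect is the pooled difference.
The causal difference is the pooled difference: 0.325 − 0.205 = +0.120.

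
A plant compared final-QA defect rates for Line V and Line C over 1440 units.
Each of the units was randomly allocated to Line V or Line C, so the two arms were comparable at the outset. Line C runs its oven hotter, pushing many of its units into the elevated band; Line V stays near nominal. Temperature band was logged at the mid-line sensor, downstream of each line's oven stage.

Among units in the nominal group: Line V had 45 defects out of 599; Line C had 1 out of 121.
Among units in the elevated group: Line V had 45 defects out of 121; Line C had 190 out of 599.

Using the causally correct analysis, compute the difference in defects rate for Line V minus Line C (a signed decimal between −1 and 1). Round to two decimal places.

The in-process temperature band-specific comparison favours Line C throughout, but the pooled figures favour Line V. The question is whether to condition on in-process temperature band.
In-process temperature band is recorded after the line and is itself shifted by it — it sits on the causal path from line to outcome. Conditioning on a mediator would strip out part of the effect we want; the pooled comparison gives the total causal effect.
The causal difference is the pooled difference: 0.125 − 0.265 = -0.140.

-0.14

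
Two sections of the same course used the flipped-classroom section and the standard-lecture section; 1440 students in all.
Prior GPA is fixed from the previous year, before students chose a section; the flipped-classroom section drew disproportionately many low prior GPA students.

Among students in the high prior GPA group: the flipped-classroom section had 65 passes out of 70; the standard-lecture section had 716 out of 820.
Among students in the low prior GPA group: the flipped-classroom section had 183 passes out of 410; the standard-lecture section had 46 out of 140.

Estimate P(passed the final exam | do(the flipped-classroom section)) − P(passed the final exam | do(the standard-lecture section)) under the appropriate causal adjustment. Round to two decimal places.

+0.08

Within every prior GPA band level the flipped-classroom section has the higher rate, yet pooled the standard-lecture section does — Simpson's reversal.
Prior GPA band satisfies the back-door criterion: it is not a descendant of the teaching method, and it blocks the spurious path from teaching method to outcome. Adjusting for it (i.e., using the within-prior GPA band rates) gives the causal effect.
Adjusting over the population distribution of prior GPA band: 0.618·(0.929−0.873) + 0.382·(0.446−0.329) = +0.079.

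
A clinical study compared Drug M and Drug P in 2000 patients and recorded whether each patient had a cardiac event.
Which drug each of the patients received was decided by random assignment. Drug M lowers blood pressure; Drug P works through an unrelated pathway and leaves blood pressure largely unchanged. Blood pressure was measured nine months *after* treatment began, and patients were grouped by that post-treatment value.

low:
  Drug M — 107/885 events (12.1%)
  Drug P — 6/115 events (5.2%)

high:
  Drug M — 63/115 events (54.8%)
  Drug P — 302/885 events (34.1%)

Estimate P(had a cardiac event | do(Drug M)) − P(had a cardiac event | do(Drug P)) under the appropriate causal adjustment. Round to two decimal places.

Blood pressure here is a post-treatment variable shaped by the drug; conditioning on it would introduce bias rather than remove it. The overall comparison is the causal one.
The causal difference is the pooled difference: 0.170 − 0.308 = -0.138.

-0.14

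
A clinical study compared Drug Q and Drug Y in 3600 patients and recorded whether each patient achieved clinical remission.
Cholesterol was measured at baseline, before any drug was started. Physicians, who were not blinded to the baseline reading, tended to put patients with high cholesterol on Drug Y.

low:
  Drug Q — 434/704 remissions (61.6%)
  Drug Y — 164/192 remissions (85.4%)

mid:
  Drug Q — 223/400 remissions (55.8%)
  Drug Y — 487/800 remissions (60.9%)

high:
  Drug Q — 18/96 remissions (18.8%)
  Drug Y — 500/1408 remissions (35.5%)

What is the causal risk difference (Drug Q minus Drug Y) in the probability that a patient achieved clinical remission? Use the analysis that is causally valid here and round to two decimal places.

Here cholesterol is a common cause — it drives both which drug a case falls under and the outcome. The crude comparison mixes populations; the stratum-specific rates are the causally relevant ones.
Adjusting over the population distribution of cholesterol: 0.249·(0.616−0.854) + 0.333·(0.557−0.609) + 0.418·(0.188−0.355) = -0.146.

-0.15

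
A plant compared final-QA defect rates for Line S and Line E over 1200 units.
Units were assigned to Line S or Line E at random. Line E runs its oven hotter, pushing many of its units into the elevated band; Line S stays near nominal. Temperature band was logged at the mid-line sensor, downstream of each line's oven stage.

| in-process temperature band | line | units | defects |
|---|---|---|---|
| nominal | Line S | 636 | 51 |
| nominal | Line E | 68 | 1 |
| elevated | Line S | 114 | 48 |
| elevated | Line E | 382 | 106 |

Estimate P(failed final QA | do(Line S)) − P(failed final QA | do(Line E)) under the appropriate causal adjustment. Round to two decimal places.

-0.11

The in-process temperature band-specific comparison favours Line E throughout, but the pooled figures favour Line S. The question is whether to condition on in-process temperature band.
In-process temperature band is downstream of the line. One should not condition on a consequence of treatment, so the overall rates are the right comparison.
The causal difference is the pooled difference: 0.132 − 0.238 = -0.106.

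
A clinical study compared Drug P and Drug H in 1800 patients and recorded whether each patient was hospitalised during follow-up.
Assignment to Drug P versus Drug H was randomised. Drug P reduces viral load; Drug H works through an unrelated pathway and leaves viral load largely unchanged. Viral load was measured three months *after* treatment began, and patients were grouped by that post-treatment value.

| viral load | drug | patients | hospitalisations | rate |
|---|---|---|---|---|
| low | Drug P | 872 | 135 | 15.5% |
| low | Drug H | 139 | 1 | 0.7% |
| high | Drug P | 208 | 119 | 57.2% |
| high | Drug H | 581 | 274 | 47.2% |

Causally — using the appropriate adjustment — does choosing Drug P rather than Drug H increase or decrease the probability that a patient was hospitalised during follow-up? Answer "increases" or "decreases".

Viral load is downstream of the drug. One should not condition on a consequence of treatment, so the overall rates are the right comparison.
Pooled: Drug P 23.5% vs Drug H 38.2%; Drug P is lower overall.

decreases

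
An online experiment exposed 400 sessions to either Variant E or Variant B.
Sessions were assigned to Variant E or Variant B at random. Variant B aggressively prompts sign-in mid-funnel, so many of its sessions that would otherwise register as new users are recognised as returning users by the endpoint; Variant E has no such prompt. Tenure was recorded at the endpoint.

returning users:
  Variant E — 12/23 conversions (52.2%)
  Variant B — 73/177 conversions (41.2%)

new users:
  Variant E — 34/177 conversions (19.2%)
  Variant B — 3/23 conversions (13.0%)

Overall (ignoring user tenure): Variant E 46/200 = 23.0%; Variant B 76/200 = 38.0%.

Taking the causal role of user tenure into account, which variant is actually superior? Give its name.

Variant B

The user tenure-specific comparison favours Variant E throughout, but the pooled figures favour Variant B. The question is whether to condition on user tenure.
User tenure here is a post-treatment variable shaped by the variant; conditioning on it would introduce bias rather than remove it. The overall comparison is the causal one.
Pooled: Variant E 23.0% vs Variant B 38.0%; Variant B is higher overall.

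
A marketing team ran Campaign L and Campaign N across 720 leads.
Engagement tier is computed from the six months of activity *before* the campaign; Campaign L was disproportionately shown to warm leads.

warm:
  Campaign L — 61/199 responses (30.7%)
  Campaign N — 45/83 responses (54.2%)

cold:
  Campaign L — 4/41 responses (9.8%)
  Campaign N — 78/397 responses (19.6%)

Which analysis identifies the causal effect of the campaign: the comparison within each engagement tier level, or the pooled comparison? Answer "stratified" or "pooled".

Nothing the campaign does changes engagement tier; the imbalance is an allocation artefact. With engagement tier also predicting the outcome, the pooled figure is confounded, and the within-stratum comparison is the causal one.
Within each level — warm: 30.7% vs 54.2%; cold: 9.8% vs 19.6% — Campaign N is higher every time.

stratified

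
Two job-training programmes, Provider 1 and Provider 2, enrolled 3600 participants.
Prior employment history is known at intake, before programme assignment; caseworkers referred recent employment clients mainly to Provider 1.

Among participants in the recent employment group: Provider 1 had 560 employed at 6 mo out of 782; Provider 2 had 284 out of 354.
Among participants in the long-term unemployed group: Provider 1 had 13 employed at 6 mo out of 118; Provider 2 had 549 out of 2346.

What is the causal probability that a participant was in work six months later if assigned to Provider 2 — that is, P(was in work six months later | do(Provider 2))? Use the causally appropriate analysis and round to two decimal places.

0.41

The stratified and pooled comparisons disagree (Provider 2 wins within each prior employment history; Provider 1 wins overall), so the answer turns on the causal role of prior employment history.
Prior employment history satisfies the back-door criterion: it is not a descendant of the programme, and it blocks the spurious path from programme to outcome. Adjusting for it (i.e., using the within-prior employment history rates) gives the causal effect.
Standardising Provider 2 to the population prior employment history mix: 0.316·284/354 + 0.684·549/2346 = 0.413.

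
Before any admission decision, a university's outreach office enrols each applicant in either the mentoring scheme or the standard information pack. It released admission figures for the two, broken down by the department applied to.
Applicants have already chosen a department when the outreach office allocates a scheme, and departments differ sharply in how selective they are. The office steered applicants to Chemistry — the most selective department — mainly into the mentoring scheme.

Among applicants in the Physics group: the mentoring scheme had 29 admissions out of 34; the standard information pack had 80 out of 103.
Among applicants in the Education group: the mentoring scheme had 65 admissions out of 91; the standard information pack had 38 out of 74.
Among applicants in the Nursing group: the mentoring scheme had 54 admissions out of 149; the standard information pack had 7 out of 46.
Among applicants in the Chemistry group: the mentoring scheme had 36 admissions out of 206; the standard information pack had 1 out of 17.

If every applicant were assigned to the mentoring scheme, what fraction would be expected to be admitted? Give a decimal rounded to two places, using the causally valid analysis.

The department-specific comparison favours the mentoring scheme throughout, but the pooled figures favour the standard information pack. The question is whether to condition on department.
The imbalance in department arose from how applicants were allocated, not from anything the outreach scheme did; and department independently affects the outcome. The pooled gap is confounded — condition on department.
Standardising the mentoring scheme to the population department mix: 0.190·29/34 + 0.229·65/91 + 0.271·54/149 + 0.310·36/206 = 0.478.

0.48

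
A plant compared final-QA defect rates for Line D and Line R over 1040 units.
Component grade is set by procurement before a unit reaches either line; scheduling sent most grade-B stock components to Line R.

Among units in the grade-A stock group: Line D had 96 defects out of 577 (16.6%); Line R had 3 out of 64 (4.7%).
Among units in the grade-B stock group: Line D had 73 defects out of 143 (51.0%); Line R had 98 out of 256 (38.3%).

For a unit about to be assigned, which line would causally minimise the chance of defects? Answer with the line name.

Line R

Within every component grade level Line R has the lower rate, yet pooled Line D does — Simpson's reversal.
Here component grade is a common cause — it drives both which line a case falls under and the outcome. The crude comparison mixes populations; the stratum-specific rates are the causally relevant ones.
Within each level — grade-A stock: 16.6% vs 4.7%; grade-B stock: 51.0% vs 38.3% — Line R is lower every time.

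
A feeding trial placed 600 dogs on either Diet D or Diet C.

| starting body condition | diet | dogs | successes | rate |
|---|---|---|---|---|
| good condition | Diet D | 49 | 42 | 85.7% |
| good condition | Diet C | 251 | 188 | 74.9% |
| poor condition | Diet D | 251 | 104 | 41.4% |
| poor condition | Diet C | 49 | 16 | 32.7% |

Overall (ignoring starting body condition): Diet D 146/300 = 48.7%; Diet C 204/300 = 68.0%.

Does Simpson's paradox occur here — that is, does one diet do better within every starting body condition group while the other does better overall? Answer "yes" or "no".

yes

Within each starting body condition level (good condition 85.7% vs 74.9%; poor condition 41.4% vs 32.7%), Diet D has the higher rate every time. Pooled: 48.7% vs 68.0% — Diet C has the higher rate overall. The two comparisons disagree.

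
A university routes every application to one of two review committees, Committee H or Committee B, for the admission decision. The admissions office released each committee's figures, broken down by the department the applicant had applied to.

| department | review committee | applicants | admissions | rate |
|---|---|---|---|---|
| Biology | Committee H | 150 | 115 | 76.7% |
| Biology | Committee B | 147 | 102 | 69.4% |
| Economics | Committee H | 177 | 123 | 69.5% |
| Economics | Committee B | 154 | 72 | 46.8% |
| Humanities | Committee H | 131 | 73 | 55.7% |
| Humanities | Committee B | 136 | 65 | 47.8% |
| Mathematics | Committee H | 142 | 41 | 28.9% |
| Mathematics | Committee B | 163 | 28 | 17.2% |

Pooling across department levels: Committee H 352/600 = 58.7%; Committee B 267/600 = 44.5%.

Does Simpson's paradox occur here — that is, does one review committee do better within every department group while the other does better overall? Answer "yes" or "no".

no

Within each department level (Biology 76.7% vs 69.4%; Economics 69.5% vs 46.8%; Humanities 55.7% vs 47.8%; Mathematics 28.9% vs 17.2%), Committee H has the higher rate every time. Pooled: 58.7% vs 44.5% — Committee H has the higher rate overall. They agree.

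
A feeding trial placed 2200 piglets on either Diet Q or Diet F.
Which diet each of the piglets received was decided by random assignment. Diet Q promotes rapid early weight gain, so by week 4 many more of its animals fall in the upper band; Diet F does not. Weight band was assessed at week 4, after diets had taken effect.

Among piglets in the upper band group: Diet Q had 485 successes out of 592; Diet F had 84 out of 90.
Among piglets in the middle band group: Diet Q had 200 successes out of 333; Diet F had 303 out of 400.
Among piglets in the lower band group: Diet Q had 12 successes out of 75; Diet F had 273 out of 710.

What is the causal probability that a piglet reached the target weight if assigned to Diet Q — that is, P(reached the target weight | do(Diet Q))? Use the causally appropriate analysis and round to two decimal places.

0.70

The stratified and pooled comparisons disagree (Diet F wins within each week-4 weight band; Diet Q wins overall), so the answer turns on the causal role of week-4 weight band.
Week-4 weight band lies on the pathway diet → week-4 weight band → outcome, so adjusting for it blocks the indirect effect. For the total causal effect of diet, use the unadjusted pooled rates.
So P(outcome | do(Diet Q)) is just the pooled rate for Diet Q: 697/1000 = 0.697.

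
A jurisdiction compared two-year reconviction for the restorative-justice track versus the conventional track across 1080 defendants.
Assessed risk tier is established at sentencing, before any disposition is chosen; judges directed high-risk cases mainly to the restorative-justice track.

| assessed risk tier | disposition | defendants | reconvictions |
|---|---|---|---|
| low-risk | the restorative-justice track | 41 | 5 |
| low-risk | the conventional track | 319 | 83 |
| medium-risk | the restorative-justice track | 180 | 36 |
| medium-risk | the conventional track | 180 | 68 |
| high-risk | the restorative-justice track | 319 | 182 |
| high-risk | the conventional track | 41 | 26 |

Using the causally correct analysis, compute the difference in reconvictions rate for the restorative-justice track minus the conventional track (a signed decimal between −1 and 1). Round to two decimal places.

Within every assessed risk tier level the restorative-justice track has the lower rate, yet pooled the conventional track does — Simpson's reversal.
Since assessed risk tier is a pre-existing factor (not a product of the disposition) and it affects the outcome on its own, it is a confounder. The stratified rates, not the pooled rate, identify the causal effect.
Adjusting over the population distribution of assessed risk tier: 0.333·(0.122−0.260) + 0.333·(0.200−0.378) + 0.333·(0.571−0.634) = -0.127.

-0.13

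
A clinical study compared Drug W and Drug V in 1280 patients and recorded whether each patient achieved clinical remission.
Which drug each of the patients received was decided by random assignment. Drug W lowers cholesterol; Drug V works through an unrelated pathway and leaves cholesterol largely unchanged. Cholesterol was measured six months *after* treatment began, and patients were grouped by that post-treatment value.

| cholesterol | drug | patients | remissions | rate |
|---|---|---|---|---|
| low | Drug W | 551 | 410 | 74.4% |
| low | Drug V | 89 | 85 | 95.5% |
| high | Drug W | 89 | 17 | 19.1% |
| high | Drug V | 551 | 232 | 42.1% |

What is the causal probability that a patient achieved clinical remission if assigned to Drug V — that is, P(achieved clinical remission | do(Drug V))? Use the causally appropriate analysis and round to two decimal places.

0.50

Because the drug influences cholesterol, cholesterol is a post-treatment mediator, not a confounder. Stratifying on it would bias the estimate; the causal effect is the crude pooled difference.
So P(outcome | do(Drug V)) is just the pooled rate for Drug V: 317/640 = 0.495.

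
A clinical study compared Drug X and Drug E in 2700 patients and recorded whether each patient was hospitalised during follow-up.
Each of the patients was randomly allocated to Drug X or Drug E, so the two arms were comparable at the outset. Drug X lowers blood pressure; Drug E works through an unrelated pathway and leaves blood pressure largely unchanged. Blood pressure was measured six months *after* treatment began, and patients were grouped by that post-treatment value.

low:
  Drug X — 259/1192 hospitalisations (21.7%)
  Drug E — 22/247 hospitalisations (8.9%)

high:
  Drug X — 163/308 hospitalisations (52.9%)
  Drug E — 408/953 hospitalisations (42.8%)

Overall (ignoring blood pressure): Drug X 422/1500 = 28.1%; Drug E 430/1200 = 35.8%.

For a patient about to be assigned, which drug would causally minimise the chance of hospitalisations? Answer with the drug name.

The stratified and pooled comparisons disagree (Drug E wins within each blood pressure; Drug X wins overall), so the answer turns on the causal role of blood pressure.
Blood pressure here is a post-treatment variable shaped by the drug; conditioning on it would introduce bias rather than remove it. The overall comparison is the causal one.
Pooled: Drug X 28.1% vs Drug E 35.8%; Drug X is lower overall.

Drug X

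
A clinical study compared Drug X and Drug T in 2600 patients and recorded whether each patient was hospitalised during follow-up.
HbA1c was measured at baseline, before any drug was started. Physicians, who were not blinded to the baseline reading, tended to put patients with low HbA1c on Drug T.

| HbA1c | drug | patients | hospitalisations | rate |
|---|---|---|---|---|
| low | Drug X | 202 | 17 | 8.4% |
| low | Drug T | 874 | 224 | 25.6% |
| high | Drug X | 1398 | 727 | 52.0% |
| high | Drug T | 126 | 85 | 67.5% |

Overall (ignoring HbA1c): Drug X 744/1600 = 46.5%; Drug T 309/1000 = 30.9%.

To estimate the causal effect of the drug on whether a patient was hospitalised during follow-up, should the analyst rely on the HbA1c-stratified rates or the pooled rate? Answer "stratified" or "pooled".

The stratified and pooled comparisons disagree (Drug X wins within each HbA1c; Drug T wins overall), so the answer turns on the causal role of HbA1c.
Here HbA1c is a common cause — it drives both which drug a case falls under and the outcome. The crude comparison mixes populations; the stratum-specific rates are the causally relevant ones.
Within each level — low: 8.4% vs 25.6%; high: 52.0% vs 67.5% — Drug X is lower every time.

stratified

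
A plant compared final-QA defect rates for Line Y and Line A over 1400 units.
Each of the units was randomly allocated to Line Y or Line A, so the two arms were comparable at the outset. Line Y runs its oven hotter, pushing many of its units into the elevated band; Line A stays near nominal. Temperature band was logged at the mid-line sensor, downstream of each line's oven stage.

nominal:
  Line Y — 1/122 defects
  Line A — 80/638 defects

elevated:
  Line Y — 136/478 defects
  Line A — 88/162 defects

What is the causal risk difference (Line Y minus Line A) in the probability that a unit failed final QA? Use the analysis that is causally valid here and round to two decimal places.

The in-process temperature band-specific comparison favours Line Y throughout, but the pooled figures favour Line A. The question is whether to condition on in-process temperature band.
Stratifying would compare lines among units the lines themselves sorted into in-process temperature band groups — a form of selection on an intermediate. The unconditioned pooled rates give the total causal effect.
The causal difference is the pooled difference: 0.228 − 0.210 = +0.018.

+0.02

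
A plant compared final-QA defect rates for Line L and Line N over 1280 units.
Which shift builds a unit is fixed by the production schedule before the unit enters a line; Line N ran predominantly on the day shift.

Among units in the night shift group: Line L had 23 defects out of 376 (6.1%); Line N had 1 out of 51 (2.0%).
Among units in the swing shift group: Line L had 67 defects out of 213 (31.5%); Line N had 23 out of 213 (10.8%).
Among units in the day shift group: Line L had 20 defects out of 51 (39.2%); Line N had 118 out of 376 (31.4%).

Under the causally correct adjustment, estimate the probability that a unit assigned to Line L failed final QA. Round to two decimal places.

0.26

The shift-specific comparison favours Line N throughout, but the pooled figures favour Line L. The question is whether to condition on shift.
The imbalance in shift arose from how units were allocated, not from anything the line did; and shift independently affects the outcome. The pooled gap is confounded — condition on shift.
Standardising Line L to the population shift mix: 0.334·23/376 + 0.333·67/213 + 0.334·20/51 = 0.256.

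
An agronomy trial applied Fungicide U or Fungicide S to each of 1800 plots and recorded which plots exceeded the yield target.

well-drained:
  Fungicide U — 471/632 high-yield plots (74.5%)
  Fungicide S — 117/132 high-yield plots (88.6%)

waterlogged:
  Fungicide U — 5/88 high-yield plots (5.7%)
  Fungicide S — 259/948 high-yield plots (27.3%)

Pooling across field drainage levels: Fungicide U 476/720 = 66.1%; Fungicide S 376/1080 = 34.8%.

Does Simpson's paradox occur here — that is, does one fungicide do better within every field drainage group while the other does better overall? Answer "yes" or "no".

yes

Within each field drainage level (well-drained 74.5% vs 88.6%; waterlogged 5.7% vs 27.3%), Fungicide S has the higher rate every time. Pooled: 66.1% vs 34.8% — Fungicide U has the higher rate overall. The two comparisons disagree.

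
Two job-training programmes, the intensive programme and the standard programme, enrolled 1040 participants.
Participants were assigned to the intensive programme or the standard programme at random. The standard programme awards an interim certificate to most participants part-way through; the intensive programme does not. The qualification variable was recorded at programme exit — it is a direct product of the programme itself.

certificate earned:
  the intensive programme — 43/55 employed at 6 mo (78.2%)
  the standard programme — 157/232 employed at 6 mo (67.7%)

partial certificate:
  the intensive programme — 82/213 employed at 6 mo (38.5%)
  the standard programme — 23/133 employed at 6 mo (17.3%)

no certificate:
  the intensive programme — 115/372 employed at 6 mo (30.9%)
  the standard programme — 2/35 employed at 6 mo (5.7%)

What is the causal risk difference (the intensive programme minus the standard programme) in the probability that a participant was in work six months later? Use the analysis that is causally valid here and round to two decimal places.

-0.08

Qualification attained during the programme is downstream of the programme. One should not condition on a consequence of treatment, so the overall rates are the right comparison.
The causal difference is the pooled difference: 0.375 − 0.455 = -0.080.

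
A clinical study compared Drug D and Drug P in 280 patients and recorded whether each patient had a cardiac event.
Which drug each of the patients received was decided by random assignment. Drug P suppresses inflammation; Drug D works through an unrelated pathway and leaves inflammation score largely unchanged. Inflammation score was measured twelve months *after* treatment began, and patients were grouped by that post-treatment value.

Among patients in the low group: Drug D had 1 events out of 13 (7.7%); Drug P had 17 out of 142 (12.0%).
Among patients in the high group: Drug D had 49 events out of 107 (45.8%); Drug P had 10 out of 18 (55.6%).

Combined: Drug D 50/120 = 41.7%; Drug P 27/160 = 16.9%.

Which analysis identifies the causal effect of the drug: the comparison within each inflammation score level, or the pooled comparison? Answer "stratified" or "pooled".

Drug D is lower inside every inflammation score stratum but Drug P is lower in aggregate. Whether to stratify depends on how inflammation score relates to the drug.
Stratifying would compare drugs among patients the drugs themselves sorted into inflammation score groups — a form of selection on an intermediate. The unconditioned pooled rates give the total causal effect.
Pooled: Drug D 41.7% vs Drug P 16.9%; Drug P is lower overall.

pooled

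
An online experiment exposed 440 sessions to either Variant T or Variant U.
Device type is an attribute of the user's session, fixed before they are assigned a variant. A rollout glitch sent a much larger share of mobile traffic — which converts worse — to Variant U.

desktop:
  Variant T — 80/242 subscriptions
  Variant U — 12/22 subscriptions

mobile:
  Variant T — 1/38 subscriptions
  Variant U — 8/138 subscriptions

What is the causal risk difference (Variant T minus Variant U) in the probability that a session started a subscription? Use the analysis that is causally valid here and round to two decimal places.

The device type-specific comparison favours Variant U throughout, but the pooled figures favour Variant T. The question is whether to condition on device type.
Here device type is a common cause — it drives both which variant a case falls under and the outcome. The crude comparison mixes populations; the stratum-specific rates are the causally relevant ones.
Adjusting over the population distribution of device type: 0.600·(0.331−0.545) + 0.400·(0.026−0.058) = -0.142.

-0.14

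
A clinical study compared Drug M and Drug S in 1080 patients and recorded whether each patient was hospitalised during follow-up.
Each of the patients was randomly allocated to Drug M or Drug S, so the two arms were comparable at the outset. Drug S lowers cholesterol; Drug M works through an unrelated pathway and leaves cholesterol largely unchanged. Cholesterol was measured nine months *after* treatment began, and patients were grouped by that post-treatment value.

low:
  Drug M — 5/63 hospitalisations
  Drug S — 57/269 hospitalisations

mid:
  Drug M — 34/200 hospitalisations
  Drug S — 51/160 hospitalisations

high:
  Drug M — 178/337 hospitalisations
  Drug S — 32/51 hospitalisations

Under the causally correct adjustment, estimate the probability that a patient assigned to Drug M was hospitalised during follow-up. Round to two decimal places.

0.36

The distribution of cholesterol is itself part of what the drug does — it is an intermediate outcome. Holding it fixed would remove that part of the effect; the total effect is the pooled difference.
So P(outcome | do(Drug M)) is just the pooled rate for Drug M: 217/600 = 0.362.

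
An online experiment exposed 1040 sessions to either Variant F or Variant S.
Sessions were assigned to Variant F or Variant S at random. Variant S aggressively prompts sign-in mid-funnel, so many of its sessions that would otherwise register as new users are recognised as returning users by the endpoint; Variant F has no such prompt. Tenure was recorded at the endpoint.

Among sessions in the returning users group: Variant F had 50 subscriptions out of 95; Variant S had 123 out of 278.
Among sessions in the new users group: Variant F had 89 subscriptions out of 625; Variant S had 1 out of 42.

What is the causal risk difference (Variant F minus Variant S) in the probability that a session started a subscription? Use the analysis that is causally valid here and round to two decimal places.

-0.19

The distribution of user tenure is itself part of what the variant does — it is an intermediate outcome. Holding it fixed would remove that part of the effect; the total effect is the pooled difference.
The causal difference is the pooled difference: 0.193 − 0.388 = -0.194.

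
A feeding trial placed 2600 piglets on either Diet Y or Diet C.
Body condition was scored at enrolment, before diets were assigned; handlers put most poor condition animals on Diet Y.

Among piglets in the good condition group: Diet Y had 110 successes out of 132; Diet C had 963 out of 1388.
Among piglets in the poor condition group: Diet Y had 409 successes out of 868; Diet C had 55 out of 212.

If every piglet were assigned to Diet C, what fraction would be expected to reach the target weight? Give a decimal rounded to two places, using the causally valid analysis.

0.51

Starting body condition differs across diets for reasons unrelated to any effect of the diet itself, and it separately predicts the outcome — a classic confounder. We must compare within starting body condition levels.
Standardising Diet C to the population starting body condition mix: 0.585·963/1388 + 0.415·55/212 = 0.513.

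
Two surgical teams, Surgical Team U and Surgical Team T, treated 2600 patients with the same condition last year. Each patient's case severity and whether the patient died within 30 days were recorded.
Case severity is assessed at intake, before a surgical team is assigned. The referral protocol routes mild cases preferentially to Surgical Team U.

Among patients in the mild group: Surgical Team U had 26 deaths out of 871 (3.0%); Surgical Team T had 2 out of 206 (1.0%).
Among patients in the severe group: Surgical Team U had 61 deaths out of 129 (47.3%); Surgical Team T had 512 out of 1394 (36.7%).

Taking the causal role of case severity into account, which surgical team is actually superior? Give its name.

The case severity-specific comparison favours Surgical Team T throughout, but the pooled figures favour Surgical Team U. The question is whether to condition on case severity.
Here case severity is a common cause — it drives both which surgical team a case falls under and the outcome. The crude comparison mixes populations; the stratum-specific rates are the causally relevant ones.
Within each level — mild: 3.0% vs 1.0%; severe: 47.3% vs 36.7% — Surgical Team T is lower every time.

Surgical Team T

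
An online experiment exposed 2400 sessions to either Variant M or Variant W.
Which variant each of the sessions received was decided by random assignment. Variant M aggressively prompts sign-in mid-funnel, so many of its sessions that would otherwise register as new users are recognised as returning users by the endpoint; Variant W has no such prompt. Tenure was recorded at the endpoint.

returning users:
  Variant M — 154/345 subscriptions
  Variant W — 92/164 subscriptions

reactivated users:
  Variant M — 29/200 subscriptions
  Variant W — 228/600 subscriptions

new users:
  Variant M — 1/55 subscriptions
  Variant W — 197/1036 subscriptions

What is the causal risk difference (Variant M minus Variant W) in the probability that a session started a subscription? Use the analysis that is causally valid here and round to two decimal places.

Stratifying would compare variants among sessions the variants themselves sorted into user tenure groups — a form of selection on an intermediate. The unconditioned pooled rates give the total causal effect.
The causal difference is the pooled difference: 0.307 − 0.287 = +0.019.

+0.02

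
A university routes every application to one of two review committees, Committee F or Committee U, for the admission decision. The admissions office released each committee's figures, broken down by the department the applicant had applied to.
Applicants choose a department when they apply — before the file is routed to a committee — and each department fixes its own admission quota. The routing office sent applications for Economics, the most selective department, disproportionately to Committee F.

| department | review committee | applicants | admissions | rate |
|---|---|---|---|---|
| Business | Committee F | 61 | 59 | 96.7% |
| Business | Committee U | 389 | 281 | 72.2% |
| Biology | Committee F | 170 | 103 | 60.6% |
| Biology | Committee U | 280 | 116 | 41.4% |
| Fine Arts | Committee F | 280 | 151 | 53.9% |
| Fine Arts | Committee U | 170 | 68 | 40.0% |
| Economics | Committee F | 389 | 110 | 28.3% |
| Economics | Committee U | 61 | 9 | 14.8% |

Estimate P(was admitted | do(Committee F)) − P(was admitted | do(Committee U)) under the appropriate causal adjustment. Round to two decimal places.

Within every department level Committee F has the higher rate, yet pooled Committee U does — Simpson's reversal.
Since department is a pre-existing factor (not a product of the review committee) and it affects the outcome on its own, it is a confounder. The stratified rates, not the pooled rate, identify the causal effect.
Adjusting over the population distribution of department: 0.250·(0.967−0.722) + 0.250·(0.606−0.414) + 0.250·(0.539−0.400) + 0.250·(0.283−0.148) = +0.178.

+0.18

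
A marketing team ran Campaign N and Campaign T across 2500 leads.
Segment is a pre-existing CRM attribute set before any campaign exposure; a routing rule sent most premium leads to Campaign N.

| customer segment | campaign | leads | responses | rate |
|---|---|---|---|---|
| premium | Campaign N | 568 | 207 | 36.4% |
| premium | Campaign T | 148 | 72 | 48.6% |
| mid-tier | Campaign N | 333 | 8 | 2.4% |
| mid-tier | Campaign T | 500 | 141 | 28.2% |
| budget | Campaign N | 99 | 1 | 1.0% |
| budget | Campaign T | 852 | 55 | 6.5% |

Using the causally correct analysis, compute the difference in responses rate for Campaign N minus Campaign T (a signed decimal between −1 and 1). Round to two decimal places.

Campaign T is higher inside every customer segment stratum but Campaign N is higher in aggregate. Whether to stratify depends on how customer segment relates to the campaign.
Customer segment satisfies the back-door criterion: it is not a descendant of the campaign, and it blocks the spurious path from campaign to outcome. Adjusting for it (i.e., using the within-customer segment rates) gives the causal effect.
Adjusting over the population distribution of customer segment: 0.286·(0.364−0.486) + 0.333·(0.024−0.282) + 0.380·(0.010−0.065) = -0.142.

-0.14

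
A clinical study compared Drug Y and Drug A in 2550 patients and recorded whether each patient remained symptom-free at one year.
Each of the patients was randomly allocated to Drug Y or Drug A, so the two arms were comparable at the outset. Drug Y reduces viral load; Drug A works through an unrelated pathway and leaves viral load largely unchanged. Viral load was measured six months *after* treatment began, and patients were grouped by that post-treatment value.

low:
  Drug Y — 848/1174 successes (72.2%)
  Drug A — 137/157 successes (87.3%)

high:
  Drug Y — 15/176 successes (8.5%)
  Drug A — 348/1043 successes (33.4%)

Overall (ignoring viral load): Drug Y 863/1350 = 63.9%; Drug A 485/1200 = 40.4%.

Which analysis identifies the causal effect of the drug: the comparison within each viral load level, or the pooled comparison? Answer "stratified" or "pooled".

pooled

The viral load-specific comparison favours Drug A throughout, but the pooled figures favour Drug Y. The question is whether to condition on viral load.
Viral load is recorded after the drug and is itself shifted by it — it sits on the causal path from drug to outcome. Conditioning on a mediator would strip out part of the effect we want; the pooled comparison gives the total causal effect.
Pooled: Drug Y 63.9% vs Drug A 40.4%; Drug Y is higher overall.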